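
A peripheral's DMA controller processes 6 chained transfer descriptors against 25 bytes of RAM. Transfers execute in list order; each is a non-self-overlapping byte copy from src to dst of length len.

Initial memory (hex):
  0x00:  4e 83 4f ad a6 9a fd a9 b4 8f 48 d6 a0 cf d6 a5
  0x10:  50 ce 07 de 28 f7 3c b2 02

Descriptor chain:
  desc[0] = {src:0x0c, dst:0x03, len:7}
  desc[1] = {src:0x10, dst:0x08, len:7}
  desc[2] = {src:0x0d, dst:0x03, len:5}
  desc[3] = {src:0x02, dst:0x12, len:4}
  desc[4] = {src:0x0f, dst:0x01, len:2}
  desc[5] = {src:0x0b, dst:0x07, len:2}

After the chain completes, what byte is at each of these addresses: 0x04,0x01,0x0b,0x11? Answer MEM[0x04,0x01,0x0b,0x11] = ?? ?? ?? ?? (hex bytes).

MEM[0x04,0x01,0x0b,0x11] = 3c a5 de ce

D0: mem[0x03..0x09] <- [a0 cf d6 a5 50 ce 07]
D1: mem[0x08..0x0e] <- [50 ce 07 de 28 f7 3c]
D2: mem[0x03..0x07] <- [f7 3c a5 50 ce]
D3: mem[0x12..0x15] <- [4f f7 3c a5]
D4: mem[0x01..0x02] <- [a5 50]
D5: mem[0x07..0x08] <- [de 28]
query mem[0x04]=0x3c, mem[0x01]=0xa5, mem[0x0b]=0xde, mem[0x11]=0xce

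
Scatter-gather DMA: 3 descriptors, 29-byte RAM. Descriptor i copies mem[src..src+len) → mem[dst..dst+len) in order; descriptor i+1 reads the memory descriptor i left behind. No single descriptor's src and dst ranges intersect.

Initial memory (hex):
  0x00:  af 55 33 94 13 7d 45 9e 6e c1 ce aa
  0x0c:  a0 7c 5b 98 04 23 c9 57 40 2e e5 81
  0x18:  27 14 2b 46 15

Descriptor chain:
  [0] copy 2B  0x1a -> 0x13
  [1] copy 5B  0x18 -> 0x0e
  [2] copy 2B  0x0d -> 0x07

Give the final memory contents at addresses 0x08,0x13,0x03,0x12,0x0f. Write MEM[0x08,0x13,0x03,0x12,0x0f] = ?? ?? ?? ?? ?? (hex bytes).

D0: mem[0x13..0x14] <- [2b 46]
D1: mem[0x0e..0x12] <- [27 14 2b 46 15]
D2: mem[0x07..0x08] <- [7c 27]
query mem[0x08]=0x27, mem[0x13]=0x2b, mem[0x03]=0x94, mem[0x12]=0x15, mem[0x0f]=0x14

MEM[0x08,0x13,0x03,0x12,0x0f] = 27 2b 94 15 14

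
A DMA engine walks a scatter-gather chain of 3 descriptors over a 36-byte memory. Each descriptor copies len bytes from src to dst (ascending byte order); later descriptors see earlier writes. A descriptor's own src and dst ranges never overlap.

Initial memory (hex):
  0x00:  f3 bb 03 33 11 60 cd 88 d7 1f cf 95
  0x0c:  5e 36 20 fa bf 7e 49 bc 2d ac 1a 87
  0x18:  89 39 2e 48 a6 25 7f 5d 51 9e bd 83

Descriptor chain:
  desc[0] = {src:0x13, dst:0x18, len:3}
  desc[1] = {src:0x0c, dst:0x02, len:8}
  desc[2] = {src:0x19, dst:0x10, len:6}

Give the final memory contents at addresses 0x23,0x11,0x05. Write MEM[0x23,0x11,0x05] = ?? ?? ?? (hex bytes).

MEM[0x23,0x11,0x05] = 83 ac fa

D0: mem[0x18..0x1a] <- [bc 2d ac]
D1: mem[0x02..0x09] <- [5e 36 20 fa bf 7e 49 bc]
D2: mem[0x10..0x15] <- [2d ac 48 a6 25 7f]
query mem[0x23]=0x83, mem[0x11]=0xac, mem[0x05]=0xfa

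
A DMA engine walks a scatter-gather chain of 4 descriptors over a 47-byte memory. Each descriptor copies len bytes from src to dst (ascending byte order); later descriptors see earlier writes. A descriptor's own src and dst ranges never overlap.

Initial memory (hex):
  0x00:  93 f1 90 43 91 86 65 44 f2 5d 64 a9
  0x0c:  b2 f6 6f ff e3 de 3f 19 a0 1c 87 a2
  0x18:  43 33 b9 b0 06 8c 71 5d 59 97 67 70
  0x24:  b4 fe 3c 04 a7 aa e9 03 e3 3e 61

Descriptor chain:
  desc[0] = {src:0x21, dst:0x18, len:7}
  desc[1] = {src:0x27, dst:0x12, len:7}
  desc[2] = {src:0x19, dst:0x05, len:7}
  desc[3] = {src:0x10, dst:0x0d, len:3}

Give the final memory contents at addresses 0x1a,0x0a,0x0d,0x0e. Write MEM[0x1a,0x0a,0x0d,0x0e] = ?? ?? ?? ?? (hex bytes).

MEM[0x1a,0x0a,0x0d,0x0e] = 70 04 e3 de

#0 dst[0x18+7] := {0x97,0x67,0x70,0xb4,0xfe,0x3c,0x04}
#1 dst[0x12+7] := {0x04,0xa7,0xaa,0xe9,0x03,0xe3,0x3e}
#2 dst[0x05+7] := {0x67,0x70,0xb4,0xfe,0x3c,0x04,0x5d}
#3 dst[0x0d+3] := {0xe3,0xde,0x04}
query mem[0x1a]=0x70, mem[0x0a]=0x04, mem[0x0d]=0xe3, mem[0x0e]=0xde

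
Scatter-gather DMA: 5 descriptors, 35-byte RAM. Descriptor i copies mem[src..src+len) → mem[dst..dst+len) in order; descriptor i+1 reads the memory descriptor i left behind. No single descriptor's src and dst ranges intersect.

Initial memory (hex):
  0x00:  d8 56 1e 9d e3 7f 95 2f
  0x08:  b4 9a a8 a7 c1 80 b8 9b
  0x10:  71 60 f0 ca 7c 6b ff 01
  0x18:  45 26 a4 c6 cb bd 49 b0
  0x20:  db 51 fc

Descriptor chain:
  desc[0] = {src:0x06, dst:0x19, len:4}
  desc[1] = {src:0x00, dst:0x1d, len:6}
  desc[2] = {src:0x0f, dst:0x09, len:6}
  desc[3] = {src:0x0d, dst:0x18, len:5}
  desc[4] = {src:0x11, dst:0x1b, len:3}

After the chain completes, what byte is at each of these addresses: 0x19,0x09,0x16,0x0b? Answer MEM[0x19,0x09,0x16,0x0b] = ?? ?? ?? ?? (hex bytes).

MEM[0x19,0x09,0x16,0x0b] = 7c 9b ff 60

D0: mem[0x19..0x1c] <- [95 2f b4 9a]
D1: mem[0x1d..0x22] <- [d8 56 1e 9d e3 7f]
D2: mem[0x09..0x0e] <- [9b 71 60 f0 ca 7c]
D3: mem[0x18..0x1c] <- [ca 7c 9b 71 60]
D4: mem[0x1b..0x1d] <- [60 f0 ca]
query mem[0x19]=0x7c, mem[0x09]=0x9b, mem[0x16]=0xff, mem[0x0b]=0x60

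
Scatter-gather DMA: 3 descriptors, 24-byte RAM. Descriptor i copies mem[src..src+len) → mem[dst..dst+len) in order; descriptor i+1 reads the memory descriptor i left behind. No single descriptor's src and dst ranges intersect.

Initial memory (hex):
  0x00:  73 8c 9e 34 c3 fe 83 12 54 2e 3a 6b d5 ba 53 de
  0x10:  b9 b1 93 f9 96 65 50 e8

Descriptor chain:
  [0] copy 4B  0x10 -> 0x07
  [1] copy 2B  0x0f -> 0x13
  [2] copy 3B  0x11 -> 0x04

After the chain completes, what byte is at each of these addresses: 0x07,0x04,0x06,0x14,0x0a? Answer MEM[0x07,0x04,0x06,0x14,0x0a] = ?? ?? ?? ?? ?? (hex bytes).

[0] 0x10->0x07 len=4 : b9 b1 93 f9
[1] 0x0f->0x13 len=2 : de b9
[2] 0x11->0x04 len=3 : b1 93 de
query mem[0x07]=0xb9, mem[0x04]=0xb1, mem[0x06]=0xde, mem[0x14]=0xb9, mem[0x0a]=0xf9

MEM[0x07,0x04,0x06,0x14,0x0a] = b9 b1 de b9 f9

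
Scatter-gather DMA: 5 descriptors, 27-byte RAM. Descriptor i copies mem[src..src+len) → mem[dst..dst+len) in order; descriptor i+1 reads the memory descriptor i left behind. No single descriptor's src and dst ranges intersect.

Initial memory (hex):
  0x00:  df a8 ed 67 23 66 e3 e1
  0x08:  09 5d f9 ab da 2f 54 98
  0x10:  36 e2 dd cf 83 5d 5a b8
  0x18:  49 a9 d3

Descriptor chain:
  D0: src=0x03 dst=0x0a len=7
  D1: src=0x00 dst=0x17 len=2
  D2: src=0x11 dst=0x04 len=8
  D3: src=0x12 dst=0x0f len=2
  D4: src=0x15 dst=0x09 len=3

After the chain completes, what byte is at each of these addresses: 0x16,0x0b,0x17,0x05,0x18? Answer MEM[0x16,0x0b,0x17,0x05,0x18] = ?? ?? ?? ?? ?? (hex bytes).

MEM[0x16,0x0b,0x17,0x05,0x18] = 5a df df dd a8

#0 dst[0x0a+7] := {0x67,0x23,0x66,0xe3,0xe1,0x09,0x5d}
#1 dst[0x17+2] := {0xdf,0xa8}
#2 dst[0x04+8] := {0xe2,0xdd,0xcf,0x83,0x5d,0x5a,0xdf,0xa8}
#3 dst[0x0f+2] := {0xdd,0xcf}
#4 dst[0x09+3] := {0x5d,0x5a,0xdf}
query mem[0x16]=0x5a, mem[0x0b]=0xdf, mem[0x17]=0xdf, mem[0x05]=0xdd, mem[0x18]=0xa8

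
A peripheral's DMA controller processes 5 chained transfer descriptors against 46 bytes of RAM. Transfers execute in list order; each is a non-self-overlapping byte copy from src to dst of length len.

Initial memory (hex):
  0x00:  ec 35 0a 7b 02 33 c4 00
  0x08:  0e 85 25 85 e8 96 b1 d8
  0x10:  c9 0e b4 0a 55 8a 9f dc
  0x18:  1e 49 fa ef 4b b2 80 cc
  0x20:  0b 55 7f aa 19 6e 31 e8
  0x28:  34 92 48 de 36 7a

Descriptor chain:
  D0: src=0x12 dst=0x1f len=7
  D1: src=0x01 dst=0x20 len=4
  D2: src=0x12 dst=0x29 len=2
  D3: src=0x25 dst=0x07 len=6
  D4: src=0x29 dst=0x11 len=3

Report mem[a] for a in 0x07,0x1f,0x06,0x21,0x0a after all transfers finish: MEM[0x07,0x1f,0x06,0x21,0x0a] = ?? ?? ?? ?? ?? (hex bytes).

MEM[0x07,0x1f,0x06,0x21,0x0a] = 1e b4 c4 0a 34

#0 dst[0x1f+7] := {0xb4,0x0a,0x55,0x8a,0x9f,0xdc,0x1e}
#1 dst[0x20+4] := {0x35,0x0a,0x7b,0x02}
#2 dst[0x29+2] := {0xb4,0x0a}
#3 dst[0x07+6] := {0x1e,0x31,0xe8,0x34,0xb4,0x0a}
#4 dst[0x11+3] := {0xb4,0x0a,0xde}
query mem[0x07]=0x1e, mem[0x1f]=0xb4, mem[0x06]=0xc4, mem[0x21]=0x0a, mem[0x0a]=0x34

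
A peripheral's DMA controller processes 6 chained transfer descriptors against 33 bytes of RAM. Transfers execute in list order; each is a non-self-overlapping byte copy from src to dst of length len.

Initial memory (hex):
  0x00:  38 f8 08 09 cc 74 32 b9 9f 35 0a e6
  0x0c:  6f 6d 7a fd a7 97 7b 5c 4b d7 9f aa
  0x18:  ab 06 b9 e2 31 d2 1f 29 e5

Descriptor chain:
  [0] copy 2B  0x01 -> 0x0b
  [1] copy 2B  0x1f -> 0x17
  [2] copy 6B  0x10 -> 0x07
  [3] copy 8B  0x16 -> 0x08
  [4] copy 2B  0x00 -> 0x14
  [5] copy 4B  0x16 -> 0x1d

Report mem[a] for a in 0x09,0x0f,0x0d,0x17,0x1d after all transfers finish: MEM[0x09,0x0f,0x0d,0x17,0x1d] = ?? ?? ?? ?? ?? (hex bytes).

  after D0: wrote 2B at 0x0b = f808
  after D1: wrote 2B at 0x17 = 29e5
  after D2: wrote 6B at 0x07 = a7977b5c4bd7
  after D3: wrote 8B at 0x08 = 9f29e506b9e231d2
  after D4: wrote 2B at 0x14 = 38f8
  after D5: wrote 4B at 0x1d = 9f29e506
query mem[0x09]=0x29, mem[0x0f]=0xd2, mem[0x0d]=0xe2, mem[0x17]=0x29, mem[0x1d]=0x9f

MEM[0x09,0x0f,0x0d,0x17,0x1d] = 29 d2 e2 29 9f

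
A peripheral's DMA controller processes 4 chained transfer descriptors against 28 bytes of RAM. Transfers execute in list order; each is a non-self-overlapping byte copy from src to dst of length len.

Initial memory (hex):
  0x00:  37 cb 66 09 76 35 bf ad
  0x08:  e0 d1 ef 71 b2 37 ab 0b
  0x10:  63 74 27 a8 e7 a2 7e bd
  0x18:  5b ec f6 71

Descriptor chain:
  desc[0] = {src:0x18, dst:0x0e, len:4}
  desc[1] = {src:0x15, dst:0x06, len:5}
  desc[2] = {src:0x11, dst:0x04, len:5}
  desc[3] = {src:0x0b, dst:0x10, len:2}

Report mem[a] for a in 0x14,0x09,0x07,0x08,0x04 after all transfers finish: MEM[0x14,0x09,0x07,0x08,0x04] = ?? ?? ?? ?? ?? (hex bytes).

MEM[0x14,0x09,0x07,0x08,0x04] = e7 5b e7 a2 71

[0] 0x18->0x0e len=4 : 5b ec f6 71
[1] 0x15->0x06 len=5 : a2 7e bd 5b ec
[2] 0x11->0x04 len=5 : 71 27 a8 e7 a2
[3] 0x0b->0x10 len=2 : 71 b2
query mem[0x14]=0xe7, mem[0x09]=0x5b, mem[0x07]=0xe7, mem[0x08]=0xa2, mem[0x04]=0x71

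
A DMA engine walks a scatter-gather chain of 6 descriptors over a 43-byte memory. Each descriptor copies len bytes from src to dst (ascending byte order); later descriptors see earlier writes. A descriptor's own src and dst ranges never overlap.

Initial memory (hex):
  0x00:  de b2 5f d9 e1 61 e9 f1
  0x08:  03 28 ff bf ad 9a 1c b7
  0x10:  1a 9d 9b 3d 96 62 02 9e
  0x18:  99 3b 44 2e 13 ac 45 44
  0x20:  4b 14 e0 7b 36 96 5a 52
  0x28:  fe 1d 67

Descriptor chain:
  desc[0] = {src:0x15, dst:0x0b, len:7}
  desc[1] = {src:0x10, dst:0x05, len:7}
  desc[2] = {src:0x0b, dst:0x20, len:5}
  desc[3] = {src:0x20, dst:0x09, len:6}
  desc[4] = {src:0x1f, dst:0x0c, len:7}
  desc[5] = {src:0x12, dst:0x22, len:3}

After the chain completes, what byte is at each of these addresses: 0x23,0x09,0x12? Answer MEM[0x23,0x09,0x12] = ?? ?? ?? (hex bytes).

MEM[0x23,0x09,0x12] = 3d 02 96

D0: mem[0x0b..0x11] <- [62 02 9e 99 3b 44 2e]
D1: mem[0x05..0x0b] <- [44 2e 9b 3d 96 62 02]
D2: mem[0x20..0x24] <- [02 02 9e 99 3b]
D3: mem[0x09..0x0e] <- [02 02 9e 99 3b 96]
D4: mem[0x0c..0x12] <- [44 02 02 9e 99 3b 96]
D5: mem[0x22..0x24] <- [96 3d 96]
query mem[0x23]=0x3d, mem[0x09]=0x02, mem[0x12]=0x96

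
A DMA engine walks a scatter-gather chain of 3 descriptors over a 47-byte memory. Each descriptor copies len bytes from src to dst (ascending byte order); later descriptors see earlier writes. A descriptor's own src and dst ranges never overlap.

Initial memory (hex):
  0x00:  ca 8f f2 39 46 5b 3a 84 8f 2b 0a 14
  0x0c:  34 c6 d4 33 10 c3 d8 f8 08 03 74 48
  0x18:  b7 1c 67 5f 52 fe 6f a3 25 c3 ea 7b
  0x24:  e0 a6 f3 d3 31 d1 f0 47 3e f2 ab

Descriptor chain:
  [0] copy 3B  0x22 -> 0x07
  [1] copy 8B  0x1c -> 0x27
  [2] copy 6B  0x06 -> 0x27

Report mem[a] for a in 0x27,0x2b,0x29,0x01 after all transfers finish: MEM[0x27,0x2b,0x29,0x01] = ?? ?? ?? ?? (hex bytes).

MEM[0x27,0x2b,0x29,0x01] = 3a 0a 7b 8f

[0] 0x22->0x07 len=3 : ea 7b e0
[1] 0x1c->0x27 len=8 : 52 fe 6f a3 25 c3 ea 7b
[2] 0x06->0x27 len=6 : 3a ea 7b e0 0a 14
query mem[0x27]=0x3a, mem[0x2b]=0x0a, mem[0x29]=0x7b, mem[0x01]=0x8f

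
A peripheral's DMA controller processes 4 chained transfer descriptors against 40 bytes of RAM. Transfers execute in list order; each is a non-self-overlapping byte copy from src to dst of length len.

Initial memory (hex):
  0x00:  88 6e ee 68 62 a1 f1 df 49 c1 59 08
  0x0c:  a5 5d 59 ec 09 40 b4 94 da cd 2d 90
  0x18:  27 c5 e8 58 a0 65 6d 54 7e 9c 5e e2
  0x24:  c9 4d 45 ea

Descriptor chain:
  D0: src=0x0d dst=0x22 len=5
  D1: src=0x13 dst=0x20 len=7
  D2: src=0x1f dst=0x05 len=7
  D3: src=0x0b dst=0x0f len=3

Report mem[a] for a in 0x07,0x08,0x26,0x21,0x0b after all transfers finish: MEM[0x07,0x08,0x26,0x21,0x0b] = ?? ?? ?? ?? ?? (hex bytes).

MEM[0x07,0x08,0x26,0x21,0x0b] = da cd c5 da 27

#0 dst[0x22+5] := {0x5d,0x59,0xec,0x09,0x40}
#1 dst[0x20+7] := {0x94,0xda,0xcd,0x2d,0x90,0x27,0xc5}
#2 dst[0x05+7] := {0x54,0x94,0xda,0xcd,0x2d,0x90,0x27}
#3 dst[0x0f+3] := {0x27,0xa5,0x5d}
query mem[0x07]=0xda, mem[0x08]=0xcd, mem[0x26]=0xc5, mem[0x21]=0xda, mem[0x0b]=0x27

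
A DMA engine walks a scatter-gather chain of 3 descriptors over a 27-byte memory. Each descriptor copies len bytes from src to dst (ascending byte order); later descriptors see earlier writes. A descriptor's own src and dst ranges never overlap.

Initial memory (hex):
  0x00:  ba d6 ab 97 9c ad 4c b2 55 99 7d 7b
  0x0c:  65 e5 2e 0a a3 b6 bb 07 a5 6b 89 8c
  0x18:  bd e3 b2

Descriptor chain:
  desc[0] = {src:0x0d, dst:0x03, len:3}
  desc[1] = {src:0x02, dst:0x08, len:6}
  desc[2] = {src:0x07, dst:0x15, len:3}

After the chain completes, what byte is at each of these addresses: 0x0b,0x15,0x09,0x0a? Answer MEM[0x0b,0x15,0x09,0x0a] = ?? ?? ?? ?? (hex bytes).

D0: mem[0x03..0x05] <- [e5 2e 0a]
D1: mem[0x08..0x0d] <- [ab e5 2e 0a 4c b2]
D2: mem[0x15..0x17] <- [b2 ab e5]
query mem[0x0b]=0x0a, mem[0x15]=0xb2, mem[0x09]=0xe5, mem[0x0a]=0x2e

MEM[0x0b,0x15,0x09,0x0a] = 0a b2 e5 2e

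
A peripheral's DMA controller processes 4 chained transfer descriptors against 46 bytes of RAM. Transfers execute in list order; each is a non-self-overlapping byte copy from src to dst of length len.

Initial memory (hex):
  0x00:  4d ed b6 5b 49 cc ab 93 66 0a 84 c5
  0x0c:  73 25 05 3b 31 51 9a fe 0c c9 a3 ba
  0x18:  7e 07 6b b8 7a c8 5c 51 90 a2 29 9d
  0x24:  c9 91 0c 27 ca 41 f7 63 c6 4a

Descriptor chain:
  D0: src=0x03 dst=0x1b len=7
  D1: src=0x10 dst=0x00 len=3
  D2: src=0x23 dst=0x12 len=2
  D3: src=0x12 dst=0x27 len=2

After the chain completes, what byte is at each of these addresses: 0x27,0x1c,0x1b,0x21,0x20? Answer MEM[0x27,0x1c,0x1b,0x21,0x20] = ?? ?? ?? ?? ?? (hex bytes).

MEM[0x27,0x1c,0x1b,0x21,0x20] = 9d 49 5b 0a 66

#0 dst[0x1b+7] := {0x5b,0x49,0xcc,0xab,0x93,0x66,0x0a}
#1 dst[0x00+3] := {0x31,0x51,0x9a}
#2 dst[0x12+2] := {0x9d,0xc9}
#3 dst[0x27+2] := {0x9d,0xc9}
query mem[0x27]=0x9d, mem[0x1c]=0x49, mem[0x1b]=0x5b, mem[0x21]=0x0a, mem[0x20]=0x66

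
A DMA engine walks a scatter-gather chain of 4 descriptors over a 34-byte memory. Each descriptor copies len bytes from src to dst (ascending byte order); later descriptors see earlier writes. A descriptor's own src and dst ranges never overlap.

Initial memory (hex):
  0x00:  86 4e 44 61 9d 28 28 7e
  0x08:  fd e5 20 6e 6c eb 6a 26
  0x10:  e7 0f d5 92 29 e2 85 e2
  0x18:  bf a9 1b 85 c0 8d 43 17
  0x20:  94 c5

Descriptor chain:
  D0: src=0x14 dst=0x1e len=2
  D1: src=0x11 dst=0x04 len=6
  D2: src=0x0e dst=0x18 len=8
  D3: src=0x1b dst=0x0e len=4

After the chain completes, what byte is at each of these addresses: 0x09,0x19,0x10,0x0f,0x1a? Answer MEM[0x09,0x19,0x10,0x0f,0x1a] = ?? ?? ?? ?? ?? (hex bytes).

MEM[0x09,0x19,0x10,0x0f,0x1a] = 85 26 92 d5 e7

  after D0: wrote 2B at 0x1e = 29e2
  after D1: wrote 6B at 0x04 = 0fd59229e285
  after D2: wrote 8B at 0x18 = 6a26e70fd59229e2
  after D3: wrote 4B at 0x0e = 0fd59229
query mem[0x09]=0x85, mem[0x19]=0x26, mem[0x10]=0x92, mem[0x0f]=0xd5, mem[0x1a]=0xe7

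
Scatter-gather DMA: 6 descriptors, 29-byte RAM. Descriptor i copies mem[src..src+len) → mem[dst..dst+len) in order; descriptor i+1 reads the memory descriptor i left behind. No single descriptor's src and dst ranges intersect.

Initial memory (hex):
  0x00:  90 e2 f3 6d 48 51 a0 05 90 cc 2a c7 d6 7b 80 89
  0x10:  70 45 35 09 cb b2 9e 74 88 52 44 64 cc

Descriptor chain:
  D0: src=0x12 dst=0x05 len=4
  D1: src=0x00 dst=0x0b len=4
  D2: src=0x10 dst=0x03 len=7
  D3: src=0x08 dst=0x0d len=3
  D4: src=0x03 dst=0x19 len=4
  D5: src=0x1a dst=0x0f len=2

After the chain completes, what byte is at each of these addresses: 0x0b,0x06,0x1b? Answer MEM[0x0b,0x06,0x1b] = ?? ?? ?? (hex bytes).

#0 dst[0x05+4] := {0x35,0x09,0xcb,0xb2}
#1 dst[0x0b+4] := {0x90,0xe2,0xf3,0x6d}
#2 dst[0x03+7] := {0x70,0x45,0x35,0x09,0xcb,0xb2,0x9e}
#3 dst[0x0d+3] := {0xb2,0x9e,0x2a}
#4 dst[0x19+4] := {0x70,0x45,0x35,0x09}
#5 dst[0x0f+2] := {0x45,0x35}
query mem[0x0b]=0x90, mem[0x06]=0x09, mem[0x1b]=0x35

MEM[0x0b,0x06,0x1b] = 90 09 35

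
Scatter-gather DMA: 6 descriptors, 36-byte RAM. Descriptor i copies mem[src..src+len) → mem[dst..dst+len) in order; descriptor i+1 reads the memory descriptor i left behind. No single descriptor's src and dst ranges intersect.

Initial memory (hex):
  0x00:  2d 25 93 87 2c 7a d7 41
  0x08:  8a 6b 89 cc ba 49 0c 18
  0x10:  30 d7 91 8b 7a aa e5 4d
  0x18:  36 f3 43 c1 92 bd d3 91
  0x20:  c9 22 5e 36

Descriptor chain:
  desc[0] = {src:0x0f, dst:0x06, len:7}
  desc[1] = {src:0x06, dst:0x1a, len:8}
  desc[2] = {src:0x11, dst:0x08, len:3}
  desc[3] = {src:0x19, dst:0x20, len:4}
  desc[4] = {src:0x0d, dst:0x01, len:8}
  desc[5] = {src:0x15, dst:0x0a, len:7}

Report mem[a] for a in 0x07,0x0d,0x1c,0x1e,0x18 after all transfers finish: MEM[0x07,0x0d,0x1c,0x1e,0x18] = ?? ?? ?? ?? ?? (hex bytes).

  after D0: wrote 7B at 0x06 = 1830d7918b7aaa
  after D1: wrote 8B at 0x1a = 1830d7918b7aaa49
  after D2: wrote 3B at 0x08 = d7918b
  after D3: wrote 4B at 0x20 = f31830d7
  after D4: wrote 8B at 0x01 = 490c1830d7918b7a
  after D5: wrote 7B at 0x0a = aae54d36f31830
query mem[0x07]=0x8b, mem[0x0d]=0x36, mem[0x1c]=0xd7, mem[0x1e]=0x8b, mem[0x18]=0x36

MEM[0x07,0x0d,0x1c,0x1e,0x18] = 8b 36 d7 8b 36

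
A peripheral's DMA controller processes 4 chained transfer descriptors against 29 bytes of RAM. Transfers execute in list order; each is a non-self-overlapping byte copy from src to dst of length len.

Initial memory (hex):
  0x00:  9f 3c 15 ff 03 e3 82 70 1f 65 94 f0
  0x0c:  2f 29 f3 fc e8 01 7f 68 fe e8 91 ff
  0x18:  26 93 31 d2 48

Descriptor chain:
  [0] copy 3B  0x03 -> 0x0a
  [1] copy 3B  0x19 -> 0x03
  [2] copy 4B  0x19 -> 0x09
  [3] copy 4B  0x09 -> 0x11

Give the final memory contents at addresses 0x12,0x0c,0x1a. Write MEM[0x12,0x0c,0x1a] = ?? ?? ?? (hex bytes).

MEM[0x12,0x0c,0x1a] = 31 48 31

  after D0: wrote 3B at 0x0a = ff03e3
  after D1: wrote 3B at 0x03 = 9331d2
  after D2: wrote 4B at 0x09 = 9331d248
  after D3: wrote 4B at 0x11 = 9331d248
query mem[0x12]=0x31, mem[0x0c]=0x48, mem[0x1a]=0x31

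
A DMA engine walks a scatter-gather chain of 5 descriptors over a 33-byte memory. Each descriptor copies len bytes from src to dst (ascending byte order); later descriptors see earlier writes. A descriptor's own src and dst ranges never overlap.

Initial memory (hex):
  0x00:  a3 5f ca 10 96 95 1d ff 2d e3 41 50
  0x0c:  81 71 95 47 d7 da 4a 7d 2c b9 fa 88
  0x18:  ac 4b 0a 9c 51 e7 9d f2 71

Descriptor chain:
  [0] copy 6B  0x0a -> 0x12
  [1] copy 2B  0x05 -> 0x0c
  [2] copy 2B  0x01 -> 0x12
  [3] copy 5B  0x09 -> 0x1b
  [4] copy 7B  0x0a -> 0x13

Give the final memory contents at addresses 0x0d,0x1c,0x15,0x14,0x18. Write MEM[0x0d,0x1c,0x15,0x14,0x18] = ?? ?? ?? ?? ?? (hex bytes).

MEM[0x0d,0x1c,0x15,0x14,0x18] = 1d 41 95 50 47

[0] 0x0a->0x12 len=6 : 41 50 81 71 95 47
[1] 0x05->0x0c len=2 : 95 1d
[2] 0x01->0x12 len=2 : 5f ca
[3] 0x09->0x1b len=5 : e3 41 50 95 1d
[4] 0x0a->0x13 len=7 : 41 50 95 1d 95 47 d7
query mem[0x0d]=0x1d, mem[0x1c]=0x41, mem[0x15]=0x95, mem[0x14]=0x50, mem[0x18]=0x47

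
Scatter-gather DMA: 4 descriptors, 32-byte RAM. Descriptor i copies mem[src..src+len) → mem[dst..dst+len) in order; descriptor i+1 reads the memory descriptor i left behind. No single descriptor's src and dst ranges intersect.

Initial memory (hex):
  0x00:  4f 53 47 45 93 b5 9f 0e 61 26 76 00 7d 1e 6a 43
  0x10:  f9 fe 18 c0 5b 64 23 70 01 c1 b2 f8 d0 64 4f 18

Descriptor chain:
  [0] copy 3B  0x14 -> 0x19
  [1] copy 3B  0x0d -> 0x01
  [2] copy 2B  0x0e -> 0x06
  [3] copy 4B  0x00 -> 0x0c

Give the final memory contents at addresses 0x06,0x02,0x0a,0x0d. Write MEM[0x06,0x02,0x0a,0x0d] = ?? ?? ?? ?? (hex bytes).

MEM[0x06,0x02,0x0a,0x0d] = 6a 6a 76 1e

#0 dst[0x19+3] := {0x5b,0x64,0x23}
#1 dst[0x01+3] := {0x1e,0x6a,0x43}
#2 dst[0x06+2] := {0x6a,0x43}
#3 dst[0x0c+4] := {0x4f,0x1e,0x6a,0x43}
query mem[0x06]=0x6a, mem[0x02]=0x6a, mem[0x0a]=0x76, mem[0x0d]=0x1e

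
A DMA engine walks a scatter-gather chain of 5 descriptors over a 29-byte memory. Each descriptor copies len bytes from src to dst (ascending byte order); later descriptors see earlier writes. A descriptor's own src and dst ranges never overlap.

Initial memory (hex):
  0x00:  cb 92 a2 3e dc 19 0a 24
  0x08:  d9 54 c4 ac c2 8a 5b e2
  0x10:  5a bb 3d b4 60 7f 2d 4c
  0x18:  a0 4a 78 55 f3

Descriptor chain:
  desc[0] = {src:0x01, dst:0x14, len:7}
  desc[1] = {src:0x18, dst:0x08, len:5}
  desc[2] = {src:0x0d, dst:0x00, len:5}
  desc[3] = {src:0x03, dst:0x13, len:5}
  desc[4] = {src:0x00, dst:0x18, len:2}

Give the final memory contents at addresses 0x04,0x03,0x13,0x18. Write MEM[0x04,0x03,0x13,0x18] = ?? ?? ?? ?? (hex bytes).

MEM[0x04,0x03,0x13,0x18] = bb 5a 5a 8a

  after D0: wrote 7B at 0x14 = 92a23edc190a24
  after D1: wrote 5B at 0x08 = 190a2455f3
  after D2: wrote 5B at 0x00 = 8a5be25abb
  after D3: wrote 5B at 0x13 = 5abb190a24
  after D4: wrote 2B at 0x18 = 8a5b
query mem[0x04]=0xbb, mem[0x03]=0x5a, mem[0x13]=0x5a, mem[0x18]=0x8a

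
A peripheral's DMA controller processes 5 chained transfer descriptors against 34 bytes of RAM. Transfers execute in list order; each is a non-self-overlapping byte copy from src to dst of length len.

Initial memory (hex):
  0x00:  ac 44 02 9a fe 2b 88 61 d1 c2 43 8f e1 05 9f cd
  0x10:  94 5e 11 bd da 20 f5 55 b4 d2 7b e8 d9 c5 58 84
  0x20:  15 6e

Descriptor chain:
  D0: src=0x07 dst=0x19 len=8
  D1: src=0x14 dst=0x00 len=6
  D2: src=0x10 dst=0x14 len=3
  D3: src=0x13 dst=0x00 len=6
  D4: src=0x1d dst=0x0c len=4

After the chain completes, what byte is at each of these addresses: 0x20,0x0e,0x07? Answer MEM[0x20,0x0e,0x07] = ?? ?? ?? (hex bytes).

MEM[0x20,0x0e,0x07] = 9f 05 61

D0: mem[0x19..0x20] <- [61 d1 c2 43 8f e1 05 9f]
D1: mem[0x00..0x05] <- [da 20 f5 55 b4 61]
D2: mem[0x14..0x16] <- [94 5e 11]
D3: mem[0x00..0x05] <- [bd 94 5e 11 55 b4]
D4: mem[0x0c..0x0f] <- [8f e1 05 9f]
query mem[0x20]=0x9f, mem[0x0e]=0x05, mem[0x07]=0x61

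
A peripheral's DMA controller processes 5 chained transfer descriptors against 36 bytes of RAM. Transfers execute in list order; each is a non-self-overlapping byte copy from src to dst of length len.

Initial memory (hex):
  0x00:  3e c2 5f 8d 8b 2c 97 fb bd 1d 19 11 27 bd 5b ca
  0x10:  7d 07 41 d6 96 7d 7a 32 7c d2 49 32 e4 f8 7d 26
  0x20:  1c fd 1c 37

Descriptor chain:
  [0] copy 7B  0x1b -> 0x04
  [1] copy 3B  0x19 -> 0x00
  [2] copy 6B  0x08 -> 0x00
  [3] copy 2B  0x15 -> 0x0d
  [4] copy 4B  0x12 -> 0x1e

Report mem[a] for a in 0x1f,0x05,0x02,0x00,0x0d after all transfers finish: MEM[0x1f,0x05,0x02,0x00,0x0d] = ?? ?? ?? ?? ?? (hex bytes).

D0: mem[0x04..0x0a] <- [32 e4 f8 7d 26 1c fd]
D1: mem[0x00..0x02] <- [d2 49 32]
D2: mem[0x00..0x05] <- [26 1c fd 11 27 bd]
D3: mem[0x0d..0x0e] <- [7d 7a]
D4: mem[0x1e..0x21] <- [41 d6 96 7d]
query mem[0x1f]=0xd6, mem[0x05]=0xbd, mem[0x02]=0xfd, mem[0x00]=0x26, mem[0x0d]=0x7d

MEM[0x1f,0x05,0x02,0x00,0x0d] = d6 bd fd 26 7d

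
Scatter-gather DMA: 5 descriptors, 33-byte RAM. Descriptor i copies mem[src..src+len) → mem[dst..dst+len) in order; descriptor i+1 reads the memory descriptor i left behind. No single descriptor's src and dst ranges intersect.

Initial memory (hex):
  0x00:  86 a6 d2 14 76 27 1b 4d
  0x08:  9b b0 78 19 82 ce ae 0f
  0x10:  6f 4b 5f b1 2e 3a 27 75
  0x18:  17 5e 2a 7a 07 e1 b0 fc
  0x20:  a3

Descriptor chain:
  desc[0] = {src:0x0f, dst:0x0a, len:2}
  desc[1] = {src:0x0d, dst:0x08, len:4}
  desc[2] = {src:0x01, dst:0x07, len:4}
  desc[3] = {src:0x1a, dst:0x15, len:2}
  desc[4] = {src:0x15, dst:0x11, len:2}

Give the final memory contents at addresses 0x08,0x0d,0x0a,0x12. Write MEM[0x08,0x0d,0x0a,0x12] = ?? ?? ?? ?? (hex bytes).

MEM[0x08,0x0d,0x0a,0x12] = d2 ce 76 7a

D0: mem[0x0a..0x0b] <- [0f 6f]
D1: mem[0x08..0x0b] <- [ce ae 0f 6f]
D2: mem[0x07..0x0a] <- [a6 d2 14 76]
D3: mem[0x15..0x16] <- [2a 7a]
D4: mem[0x11..0x12] <- [2a 7a]
query mem[0x08]=0xd2, mem[0x0d]=0xce, mem[0x0a]=0x76, mem[0x12]=0x7a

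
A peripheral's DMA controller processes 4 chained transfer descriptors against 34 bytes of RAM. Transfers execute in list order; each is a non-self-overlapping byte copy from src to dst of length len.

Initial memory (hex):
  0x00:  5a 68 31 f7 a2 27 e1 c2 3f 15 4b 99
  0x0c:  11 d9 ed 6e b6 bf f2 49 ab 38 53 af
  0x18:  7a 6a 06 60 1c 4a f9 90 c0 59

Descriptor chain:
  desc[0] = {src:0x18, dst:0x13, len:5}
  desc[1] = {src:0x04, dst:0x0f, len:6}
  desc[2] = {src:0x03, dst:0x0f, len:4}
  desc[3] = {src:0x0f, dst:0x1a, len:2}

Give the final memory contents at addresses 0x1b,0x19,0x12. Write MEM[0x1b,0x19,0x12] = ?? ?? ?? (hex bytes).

MEM[0x1b,0x19,0x12] = a2 6a e1

[0] 0x18->0x13 len=5 : 7a 6a 06 60 1c
[1] 0x04->0x0f len=6 : a2 27 e1 c2 3f 15
[2] 0x03->0x0f len=4 : f7 a2 27 e1
[3] 0x0f->0x1a len=2 : f7 a2
query mem[0x1b]=0xa2, mem[0x19]=0x6a, mem[0x12]=0xe1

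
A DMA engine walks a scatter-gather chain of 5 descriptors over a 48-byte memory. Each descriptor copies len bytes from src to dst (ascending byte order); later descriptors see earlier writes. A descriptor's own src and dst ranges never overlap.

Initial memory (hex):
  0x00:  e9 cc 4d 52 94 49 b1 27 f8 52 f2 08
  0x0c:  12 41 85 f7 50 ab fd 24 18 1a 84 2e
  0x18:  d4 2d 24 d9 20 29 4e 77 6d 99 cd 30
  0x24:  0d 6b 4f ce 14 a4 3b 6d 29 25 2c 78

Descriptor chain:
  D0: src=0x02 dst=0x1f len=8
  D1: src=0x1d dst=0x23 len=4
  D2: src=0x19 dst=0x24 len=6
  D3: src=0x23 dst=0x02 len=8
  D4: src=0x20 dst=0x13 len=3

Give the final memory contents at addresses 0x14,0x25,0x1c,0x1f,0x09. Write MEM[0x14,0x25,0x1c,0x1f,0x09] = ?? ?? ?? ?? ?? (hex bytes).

  after D0: wrote 8B at 0x1f = 4d529449b127f852
  after D1: wrote 4B at 0x23 = 294e4d52
  after D2: wrote 6B at 0x24 = 2d24d920294e
  after D3: wrote 8B at 0x02 = 292d24d920294e3b
  after D4: wrote 3B at 0x13 = 529449
query mem[0x14]=0x94, mem[0x25]=0x24, mem[0x1c]=0x20, mem[0x1f]=0x4d, mem[0x09]=0x3b

MEM[0x14,0x25,0x1c,0x1f,0x09] = 94 24 20 4d 3b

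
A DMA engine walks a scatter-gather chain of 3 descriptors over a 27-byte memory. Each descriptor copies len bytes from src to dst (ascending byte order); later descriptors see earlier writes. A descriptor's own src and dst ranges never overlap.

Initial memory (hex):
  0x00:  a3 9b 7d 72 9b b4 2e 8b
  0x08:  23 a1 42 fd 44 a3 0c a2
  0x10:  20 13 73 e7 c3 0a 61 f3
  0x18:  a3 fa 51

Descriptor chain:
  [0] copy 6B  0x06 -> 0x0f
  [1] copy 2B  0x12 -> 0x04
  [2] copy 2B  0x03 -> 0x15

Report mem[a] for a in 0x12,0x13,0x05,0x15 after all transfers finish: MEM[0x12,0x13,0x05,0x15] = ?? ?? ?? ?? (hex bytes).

D0: mem[0x0f..0x14] <- [2e 8b 23 a1 42 fd]
D1: mem[0x04..0x05] <- [a1 42]
D2: mem[0x15..0x16] <- [72 a1]
query mem[0x12]=0xa1, mem[0x13]=0x42, mem[0x05]=0x42, mem[0x15]=0x72

MEM[0x12,0x13,0x05,0x15] = a1 42 42 72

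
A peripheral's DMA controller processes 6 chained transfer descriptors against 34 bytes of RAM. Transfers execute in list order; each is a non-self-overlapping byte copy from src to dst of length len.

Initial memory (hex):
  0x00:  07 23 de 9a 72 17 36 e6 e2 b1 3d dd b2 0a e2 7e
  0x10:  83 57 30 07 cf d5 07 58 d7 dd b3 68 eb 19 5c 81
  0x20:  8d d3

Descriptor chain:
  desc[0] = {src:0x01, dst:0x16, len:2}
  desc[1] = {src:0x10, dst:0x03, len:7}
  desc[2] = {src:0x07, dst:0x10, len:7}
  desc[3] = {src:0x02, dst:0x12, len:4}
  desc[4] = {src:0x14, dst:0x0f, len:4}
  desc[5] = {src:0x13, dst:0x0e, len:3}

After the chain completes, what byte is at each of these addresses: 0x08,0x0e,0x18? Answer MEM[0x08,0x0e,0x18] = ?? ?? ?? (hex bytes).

MEM[0x08,0x0e,0x18] = d5 83 d7

D0: mem[0x16..0x17] <- [23 de]
D1: mem[0x03..0x09] <- [83 57 30 07 cf d5 23]
D2: mem[0x10..0x16] <- [cf d5 23 3d dd b2 0a]
D3: mem[0x12..0x15] <- [de 83 57 30]
D4: mem[0x0f..0x12] <- [57 30 0a de]
D5: mem[0x0e..0x10] <- [83 57 30]
query mem[0x08]=0xd5, mem[0x0e]=0x83, mem[0x18]=0xd7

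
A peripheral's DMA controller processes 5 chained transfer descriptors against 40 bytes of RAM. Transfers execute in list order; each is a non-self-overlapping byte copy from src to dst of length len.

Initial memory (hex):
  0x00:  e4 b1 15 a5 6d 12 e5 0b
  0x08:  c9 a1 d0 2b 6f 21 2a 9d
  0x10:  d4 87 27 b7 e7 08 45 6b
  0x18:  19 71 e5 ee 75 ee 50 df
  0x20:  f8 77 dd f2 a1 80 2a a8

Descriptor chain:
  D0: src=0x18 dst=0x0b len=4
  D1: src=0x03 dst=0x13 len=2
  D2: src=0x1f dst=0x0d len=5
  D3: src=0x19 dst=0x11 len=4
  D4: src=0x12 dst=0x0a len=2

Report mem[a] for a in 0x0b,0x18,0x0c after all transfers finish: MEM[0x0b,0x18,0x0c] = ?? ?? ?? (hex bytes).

MEM[0x0b,0x18,0x0c] = ee 19 71

D0: mem[0x0b..0x0e] <- [19 71 e5 ee]
D1: mem[0x13..0x14] <- [a5 6d]
D2: mem[0x0d..0x11] <- [df f8 77 dd f2]
D3: mem[0x11..0x14] <- [71 e5 ee 75]
D4: mem[0x0a..0x0b] <- [e5 ee]
query mem[0x0b]=0xee, mem[0x18]=0x19, mem[0x0c]=0x71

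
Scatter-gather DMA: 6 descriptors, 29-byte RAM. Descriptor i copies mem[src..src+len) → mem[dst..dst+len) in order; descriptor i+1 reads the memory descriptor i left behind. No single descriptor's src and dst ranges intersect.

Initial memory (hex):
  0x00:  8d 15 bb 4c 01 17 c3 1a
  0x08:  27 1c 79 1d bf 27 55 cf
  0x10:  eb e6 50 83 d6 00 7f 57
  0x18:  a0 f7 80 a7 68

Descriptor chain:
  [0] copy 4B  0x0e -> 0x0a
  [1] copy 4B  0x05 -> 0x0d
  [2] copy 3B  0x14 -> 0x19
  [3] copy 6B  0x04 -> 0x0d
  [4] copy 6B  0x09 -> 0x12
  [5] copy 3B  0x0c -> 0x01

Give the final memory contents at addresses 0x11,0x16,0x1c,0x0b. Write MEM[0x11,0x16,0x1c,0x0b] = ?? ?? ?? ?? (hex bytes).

[0] 0x0e->0x0a len=4 : 55 cf eb e6
[1] 0x05->0x0d len=4 : 17 c3 1a 27
[2] 0x14->0x19 len=3 : d6 00 7f
[3] 0x04->0x0d len=6 : 01 17 c3 1a 27 1c
[4] 0x09->0x12 len=6 : 1c 55 cf eb 01 17
[5] 0x0c->0x01 len=3 : eb 01 17
query mem[0x11]=0x27, mem[0x16]=0x01, mem[0x1c]=0x68, mem[0x0b]=0xcf

MEM[0x11,0x16,0x1c,0x0b] = 27 01 68 cf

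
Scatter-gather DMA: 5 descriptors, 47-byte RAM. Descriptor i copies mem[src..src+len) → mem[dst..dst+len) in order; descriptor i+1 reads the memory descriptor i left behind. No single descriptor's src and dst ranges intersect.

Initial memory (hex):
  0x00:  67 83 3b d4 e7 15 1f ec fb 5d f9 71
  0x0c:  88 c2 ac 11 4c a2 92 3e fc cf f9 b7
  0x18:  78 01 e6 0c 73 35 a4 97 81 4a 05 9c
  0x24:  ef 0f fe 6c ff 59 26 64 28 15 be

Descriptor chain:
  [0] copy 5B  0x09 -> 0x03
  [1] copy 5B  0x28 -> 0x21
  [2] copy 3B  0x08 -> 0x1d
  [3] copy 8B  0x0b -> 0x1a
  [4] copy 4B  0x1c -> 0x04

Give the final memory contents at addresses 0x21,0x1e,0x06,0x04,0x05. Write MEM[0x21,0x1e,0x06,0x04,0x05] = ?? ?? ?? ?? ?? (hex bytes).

MEM[0x21,0x1e,0x06,0x04,0x05] = 92 11 11 c2 ac

#0 dst[0x03+5] := {0x5d,0xf9,0x71,0x88,0xc2}
#1 dst[0x21+5] := {0xff,0x59,0x26,0x64,0x28}
#2 dst[0x1d+3] := {0xfb,0x5d,0xf9}
#3 dst[0x1a+8] := {0x71,0x88,0xc2,0xac,0x11,0x4c,0xa2,0x92}
#4 dst[0x04+4] := {0xc2,0xac,0x11,0x4c}
query mem[0x21]=0x92, mem[0x1e]=0x11, mem[0x06]=0x11, mem[0x04]=0xc2, mem[0x05]=0xac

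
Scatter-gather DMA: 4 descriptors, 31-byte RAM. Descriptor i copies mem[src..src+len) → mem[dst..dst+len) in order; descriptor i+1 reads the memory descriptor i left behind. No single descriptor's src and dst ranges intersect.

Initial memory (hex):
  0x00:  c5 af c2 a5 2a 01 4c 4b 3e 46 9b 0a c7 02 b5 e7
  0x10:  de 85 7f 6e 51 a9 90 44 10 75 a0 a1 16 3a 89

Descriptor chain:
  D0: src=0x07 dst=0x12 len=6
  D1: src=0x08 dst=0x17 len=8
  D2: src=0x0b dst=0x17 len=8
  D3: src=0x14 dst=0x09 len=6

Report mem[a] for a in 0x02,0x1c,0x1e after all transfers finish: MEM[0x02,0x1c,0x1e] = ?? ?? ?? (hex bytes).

MEM[0x02,0x1c,0x1e] = c2 de 4b

  after D0: wrote 6B at 0x12 = 4b3e469b0ac7
  after D1: wrote 8B at 0x17 = 3e469b0ac702b5e7
  after D2: wrote 8B at 0x17 = 0ac702b5e7de854b
  after D3: wrote 6B at 0x09 = 469b0a0ac702
query mem[0x02]=0xc2, mem[0x1c]=0xde, mem[0x1e]=0x4b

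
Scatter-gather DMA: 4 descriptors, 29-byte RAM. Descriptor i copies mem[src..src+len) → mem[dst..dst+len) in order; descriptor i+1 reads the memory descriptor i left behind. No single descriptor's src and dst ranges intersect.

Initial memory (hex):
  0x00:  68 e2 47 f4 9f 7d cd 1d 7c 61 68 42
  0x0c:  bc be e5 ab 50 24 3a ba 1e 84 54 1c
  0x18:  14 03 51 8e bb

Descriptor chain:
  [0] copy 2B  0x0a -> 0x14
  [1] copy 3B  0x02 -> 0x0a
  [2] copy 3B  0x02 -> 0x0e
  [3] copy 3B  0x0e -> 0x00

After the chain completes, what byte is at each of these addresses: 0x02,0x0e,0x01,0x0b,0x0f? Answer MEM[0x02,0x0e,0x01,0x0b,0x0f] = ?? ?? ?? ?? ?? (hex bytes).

#0 dst[0x14+2] := {0x68,0x42}
#1 dst[0x0a+3] := {0x47,0xf4,0x9f}
#2 dst[0x0e+3] := {0x47,0xf4,0x9f}
#3 dst[0x00+3] := {0x47,0xf4,0x9f}
query mem[0x02]=0x9f, mem[0x0e]=0x47, mem[0x01]=0xf4, mem[0x0b]=0xf4, mem[0x0f]=0xf4

MEM[0x02,0x0e,0x01,0x0b,0x0f] = 9f 47 f4 f4 f4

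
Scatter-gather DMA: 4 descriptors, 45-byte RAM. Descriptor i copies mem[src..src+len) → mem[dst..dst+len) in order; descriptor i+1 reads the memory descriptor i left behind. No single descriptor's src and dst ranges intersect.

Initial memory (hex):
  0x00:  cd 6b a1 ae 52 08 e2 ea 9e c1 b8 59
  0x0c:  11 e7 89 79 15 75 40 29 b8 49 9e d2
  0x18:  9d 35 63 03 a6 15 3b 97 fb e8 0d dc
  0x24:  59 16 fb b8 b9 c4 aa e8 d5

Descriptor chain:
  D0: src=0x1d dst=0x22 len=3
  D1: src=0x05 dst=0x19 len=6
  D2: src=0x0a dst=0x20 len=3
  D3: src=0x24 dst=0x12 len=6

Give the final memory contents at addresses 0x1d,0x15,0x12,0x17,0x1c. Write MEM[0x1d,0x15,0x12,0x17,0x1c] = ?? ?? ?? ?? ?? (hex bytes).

MEM[0x1d,0x15,0x12,0x17,0x1c] = c1 b8 97 c4 9e

D0: mem[0x22..0x24] <- [15 3b 97]
D1: mem[0x19..0x1e] <- [08 e2 ea 9e c1 b8]
D2: mem[0x20..0x22] <- [b8 59 11]
D3: mem[0x12..0x17] <- [97 16 fb b8 b9 c4]
query mem[0x1d]=0xc1, mem[0x15]=0xb8, mem[0x12]=0x97, mem[0x17]=0xc4, mem[0x1c]=0x9e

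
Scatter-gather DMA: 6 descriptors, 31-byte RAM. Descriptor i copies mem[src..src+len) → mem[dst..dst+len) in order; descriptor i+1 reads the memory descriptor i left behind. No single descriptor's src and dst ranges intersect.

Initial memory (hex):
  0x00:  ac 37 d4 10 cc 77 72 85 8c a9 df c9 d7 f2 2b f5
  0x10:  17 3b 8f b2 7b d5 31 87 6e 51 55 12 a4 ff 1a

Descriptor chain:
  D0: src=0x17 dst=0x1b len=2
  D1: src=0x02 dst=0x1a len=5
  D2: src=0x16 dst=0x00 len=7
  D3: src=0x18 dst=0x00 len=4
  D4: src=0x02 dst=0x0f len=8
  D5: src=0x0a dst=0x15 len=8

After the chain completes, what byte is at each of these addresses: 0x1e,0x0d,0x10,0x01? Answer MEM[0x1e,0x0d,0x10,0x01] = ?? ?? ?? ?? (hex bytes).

#0 dst[0x1b+2] := {0x87,0x6e}
#1 dst[0x1a+5] := {0xd4,0x10,0xcc,0x77,0x72}
#2 dst[0x00+7] := {0x31,0x87,0x6e,0x51,0xd4,0x10,0xcc}
#3 dst[0x00+4] := {0x6e,0x51,0xd4,0x10}
#4 dst[0x0f+8] := {0xd4,0x10,0xd4,0x10,0xcc,0x85,0x8c,0xa9}
#5 dst[0x15+8] := {0xdf,0xc9,0xd7,0xf2,0x2b,0xd4,0x10,0xd4}
query mem[0x1e]=0x72, mem[0x0d]=0xf2, mem[0x10]=0x10, mem[0x01]=0x51

MEM[0x1e,0x0d,0x10,0x01] = 72 f2 10 51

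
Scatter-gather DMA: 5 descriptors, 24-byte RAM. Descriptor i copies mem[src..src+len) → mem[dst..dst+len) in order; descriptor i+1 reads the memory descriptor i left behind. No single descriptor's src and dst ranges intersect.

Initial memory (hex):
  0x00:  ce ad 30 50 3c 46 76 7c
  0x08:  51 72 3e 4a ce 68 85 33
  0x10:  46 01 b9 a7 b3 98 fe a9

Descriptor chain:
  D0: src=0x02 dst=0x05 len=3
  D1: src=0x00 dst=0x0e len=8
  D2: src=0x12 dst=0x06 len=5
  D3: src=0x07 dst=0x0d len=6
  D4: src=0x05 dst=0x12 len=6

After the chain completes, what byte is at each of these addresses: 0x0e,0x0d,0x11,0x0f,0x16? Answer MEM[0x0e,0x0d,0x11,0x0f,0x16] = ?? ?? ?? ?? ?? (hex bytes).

MEM[0x0e,0x0d,0x11,0x0f,0x16] = 50 30 4a 3c 3c

#0 dst[0x05+3] := {0x30,0x50,0x3c}
#1 dst[0x0e+8] := {0xce,0xad,0x30,0x50,0x3c,0x30,0x50,0x3c}
#2 dst[0x06+5] := {0x3c,0x30,0x50,0x3c,0xfe}
#3 dst[0x0d+6] := {0x30,0x50,0x3c,0xfe,0x4a,0xce}
#4 dst[0x12+6] := {0x30,0x3c,0x30,0x50,0x3c,0xfe}
query mem[0x0e]=0x50, mem[0x0d]=0x30, mem[0x11]=0x4a, mem[0x0f]=0x3c, mem[0x16]=0x3c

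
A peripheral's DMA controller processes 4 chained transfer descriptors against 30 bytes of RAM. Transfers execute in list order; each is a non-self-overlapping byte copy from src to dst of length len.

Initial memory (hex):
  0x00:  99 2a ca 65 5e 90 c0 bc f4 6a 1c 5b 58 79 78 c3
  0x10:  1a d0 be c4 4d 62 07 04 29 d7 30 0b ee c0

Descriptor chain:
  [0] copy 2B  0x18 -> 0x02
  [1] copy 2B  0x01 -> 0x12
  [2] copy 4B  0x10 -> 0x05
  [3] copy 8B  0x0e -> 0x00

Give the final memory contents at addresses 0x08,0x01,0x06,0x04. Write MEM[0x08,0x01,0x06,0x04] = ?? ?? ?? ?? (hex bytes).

#0 dst[0x02+2] := {0x29,0xd7}
#1 dst[0x12+2] := {0x2a,0x29}
#2 dst[0x05+4] := {0x1a,0xd0,0x2a,0x29}
#3 dst[0x00+8] := {0x78,0xc3,0x1a,0xd0,0x2a,0x29,0x4d,0x62}
query mem[0x08]=0x29, mem[0x01]=0xc3, mem[0x06]=0x4d, mem[0x04]=0x2a

MEM[0x08,0x01,0x06,0x04] = 29 c3 4d 2a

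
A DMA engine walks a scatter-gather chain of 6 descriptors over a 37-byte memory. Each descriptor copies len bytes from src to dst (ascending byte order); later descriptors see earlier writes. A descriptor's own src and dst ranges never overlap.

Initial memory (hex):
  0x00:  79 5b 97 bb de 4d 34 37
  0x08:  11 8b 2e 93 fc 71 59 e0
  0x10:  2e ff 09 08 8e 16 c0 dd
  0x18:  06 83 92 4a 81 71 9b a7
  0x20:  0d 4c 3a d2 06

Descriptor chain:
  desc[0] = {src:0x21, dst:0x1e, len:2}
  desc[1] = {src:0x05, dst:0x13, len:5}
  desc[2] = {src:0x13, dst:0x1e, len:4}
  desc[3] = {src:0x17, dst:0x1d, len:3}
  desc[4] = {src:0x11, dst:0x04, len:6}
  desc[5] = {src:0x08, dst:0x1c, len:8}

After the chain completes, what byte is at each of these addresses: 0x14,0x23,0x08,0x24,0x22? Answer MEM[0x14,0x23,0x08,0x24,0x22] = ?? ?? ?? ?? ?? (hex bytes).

MEM[0x14,0x23,0x08,0x24,0x22] = 34 e0 37 06 59

  after D0: wrote 2B at 0x1e = 4c3a
  after D1: wrote 5B at 0x13 = 4d3437118b
  after D2: wrote 4B at 0x1e = 4d343711
  after D3: wrote 3B at 0x1d = 8b0683
  after D4: wrote 6B at 0x04 = ff094d343711
  after D5: wrote 8B at 0x1c = 37112e93fc7159e0
query mem[0x14]=0x34, mem[0x23]=0xe0, mem[0x08]=0x37, mem[0x24]=0x06, mem[0x22]=0x59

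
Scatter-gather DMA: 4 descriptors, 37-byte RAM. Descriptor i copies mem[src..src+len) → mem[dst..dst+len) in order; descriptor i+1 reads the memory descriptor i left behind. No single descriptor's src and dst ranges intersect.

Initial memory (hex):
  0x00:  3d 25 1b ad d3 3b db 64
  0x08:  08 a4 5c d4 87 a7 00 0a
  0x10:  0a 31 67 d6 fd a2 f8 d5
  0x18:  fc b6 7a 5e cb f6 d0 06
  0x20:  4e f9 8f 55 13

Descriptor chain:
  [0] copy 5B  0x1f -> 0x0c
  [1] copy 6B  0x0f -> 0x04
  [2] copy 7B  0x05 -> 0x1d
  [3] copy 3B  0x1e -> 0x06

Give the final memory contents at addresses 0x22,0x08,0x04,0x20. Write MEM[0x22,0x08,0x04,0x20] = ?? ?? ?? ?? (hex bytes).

MEM[0x22,0x08,0x04,0x20] = 5c d6 8f d6

[0] 0x1f->0x0c len=5 : 06 4e f9 8f 55
[1] 0x0f->0x04 len=6 : 8f 55 31 67 d6 fd
[2] 0x05->0x1d len=7 : 55 31 67 d6 fd 5c d4
[3] 0x1e->0x06 len=3 : 31 67 d6
query mem[0x22]=0x5c, mem[0x08]=0xd6, mem[0x04]=0x8f, mem[0x20]=0xd6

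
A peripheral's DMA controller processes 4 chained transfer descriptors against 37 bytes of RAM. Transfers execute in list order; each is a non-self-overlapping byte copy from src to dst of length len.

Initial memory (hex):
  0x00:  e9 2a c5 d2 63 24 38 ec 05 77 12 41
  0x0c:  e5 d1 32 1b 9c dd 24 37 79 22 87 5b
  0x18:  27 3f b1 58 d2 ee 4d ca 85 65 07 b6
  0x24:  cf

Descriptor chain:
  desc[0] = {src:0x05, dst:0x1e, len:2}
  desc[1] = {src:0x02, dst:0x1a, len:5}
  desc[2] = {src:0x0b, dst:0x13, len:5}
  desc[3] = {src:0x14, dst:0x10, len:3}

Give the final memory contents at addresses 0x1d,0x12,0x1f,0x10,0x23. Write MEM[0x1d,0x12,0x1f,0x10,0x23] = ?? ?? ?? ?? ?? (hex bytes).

MEM[0x1d,0x12,0x1f,0x10,0x23] = 24 32 38 e5 b6

#0 dst[0x1e+2] := {0x24,0x38}
#1 dst[0x1a+5] := {0xc5,0xd2,0x63,0x24,0x38}
#2 dst[0x13+5] := {0x41,0xe5,0xd1,0x32,0x1b}
#3 dst[0x10+3] := {0xe5,0xd1,0x32}
query mem[0x1d]=0x24, mem[0x12]=0x32, mem[0x1f]=0x38, mem[0x10]=0xe5, mem[0x23]=0xb6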